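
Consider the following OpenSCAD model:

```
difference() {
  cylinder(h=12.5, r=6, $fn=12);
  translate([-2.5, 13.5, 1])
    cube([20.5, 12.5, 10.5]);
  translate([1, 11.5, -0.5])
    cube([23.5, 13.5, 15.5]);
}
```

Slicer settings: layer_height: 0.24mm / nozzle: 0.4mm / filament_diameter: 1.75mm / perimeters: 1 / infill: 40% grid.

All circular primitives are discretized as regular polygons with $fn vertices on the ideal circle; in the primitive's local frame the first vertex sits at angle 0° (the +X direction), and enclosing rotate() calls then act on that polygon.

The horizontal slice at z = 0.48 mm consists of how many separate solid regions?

1

At z = 0.48 mm: the r=6 cylinder contributes a regular 12-gon of circumradius 6; the cube at (-2.5, 13.5) is not intersected at this z (z outside [1, 11.5]); the cube at (1, 11.5) (footprint 23.5×13.5) is included at this height; Taking the first minus the rest: starting from the r=6 cylinder, the 23.5×13.5 cube at (1, 11.5) misses the remaining region (no effect) — 1 connected region. The result has 1 disconnected region.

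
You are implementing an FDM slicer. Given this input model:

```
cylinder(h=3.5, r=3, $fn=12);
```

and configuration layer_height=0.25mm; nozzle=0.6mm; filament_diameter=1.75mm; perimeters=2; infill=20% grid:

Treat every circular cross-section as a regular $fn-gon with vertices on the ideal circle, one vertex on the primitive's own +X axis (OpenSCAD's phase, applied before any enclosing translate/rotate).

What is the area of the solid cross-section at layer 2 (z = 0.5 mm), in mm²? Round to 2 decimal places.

At z = 0.5 mm: the r=3 cylinder gives a regular 12-gon of circumradius 3 (constant along its height) (area = (12/2)·3.000²·sin(360°/12) = 27.00 mm²). Overall, the cross-section is a single solid region. Net area = 27.00 mm².

27.00 mm²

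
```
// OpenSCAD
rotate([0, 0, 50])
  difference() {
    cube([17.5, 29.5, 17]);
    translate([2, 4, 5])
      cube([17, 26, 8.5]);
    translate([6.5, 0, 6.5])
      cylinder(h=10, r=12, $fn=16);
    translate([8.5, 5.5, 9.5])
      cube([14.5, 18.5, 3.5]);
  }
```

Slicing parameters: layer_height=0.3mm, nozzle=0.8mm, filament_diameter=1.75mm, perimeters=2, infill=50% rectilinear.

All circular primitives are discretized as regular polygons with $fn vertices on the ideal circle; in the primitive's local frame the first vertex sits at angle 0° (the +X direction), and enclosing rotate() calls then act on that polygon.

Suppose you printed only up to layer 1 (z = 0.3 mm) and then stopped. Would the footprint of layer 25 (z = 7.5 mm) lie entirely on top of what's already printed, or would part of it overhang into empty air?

Compare the two slices. At z = 0.3: the cube is present — its section is the full 17.5×29.5 rectangle (area 516.25 mm²); the cube at (2, 4) is absent (z outside [5, 13.5]); the cylinder at (6.5, 0) is not intersected at this z (z outside [6.5, 16.5]); the cube at (8.5, 5.5) does not reach this height (z outside [9.5, 13]); Taking the first minus the rest: none of the subtracted shapes is present at this height, so the 17.5×29.5 cube is unchanged — area = 516.25 mm²; (rotated 50° about Z; rotation is an isometry so areas/perimeters/island counts are preserved). At z = 7.5: the 17.5×29.5 cube contributes its full rectangle (area 516.25 mm²); the cube at (2, 4) is present — its section is the full 17×26 rectangle (area 442.00 mm²); the cylinder at (6.5, 0): section is a regular 16-gon, circumradius r=12 (area = (16/2)·12.000²·sin(360°/16) = 440.85 mm²); the cube at (8.5, 5.5) is absent (z outside [9.5, 13]); After the difference (first − rest): starting from the 17.5×29.5 cube (516.25 mm²), the 17×26 cube at (2, 4) partially overlaps it — only the 395.25 mm² overlap (of its 442.00 mm²) is removed, clipping the outline; the r=12 cylinder at (6.5, 0) partially overlaps it — only the 82.96 mm² overlap (of its 440.85 mm²) is removed, clipping the outline — area = 38.04 mm²; (rotated 50° about Z; rotation is an isometry so areas/perimeters/island counts are preserved). Checking containment: the cross-section at z = 7.5 is a subset of the cross-section at z = 0.3.

entirely on top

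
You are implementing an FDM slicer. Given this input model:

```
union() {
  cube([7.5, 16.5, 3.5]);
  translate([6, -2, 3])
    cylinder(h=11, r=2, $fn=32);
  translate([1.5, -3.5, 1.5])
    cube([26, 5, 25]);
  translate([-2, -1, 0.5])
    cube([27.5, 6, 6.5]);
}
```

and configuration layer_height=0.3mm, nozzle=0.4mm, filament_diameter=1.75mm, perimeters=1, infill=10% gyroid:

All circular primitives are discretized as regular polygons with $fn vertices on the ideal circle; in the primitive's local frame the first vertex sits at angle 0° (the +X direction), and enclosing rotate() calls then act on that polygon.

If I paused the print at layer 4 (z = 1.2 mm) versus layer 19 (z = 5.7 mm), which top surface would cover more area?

Layer 4 (z = 1.2): the cube (footprint 7.5×16.5) is included at this height (area 123.75 mm²); the cylinder at (6, -2) does not reach this height (z outside [3, 14]); the cube at (1.5, -3.5) is not intersected at this z (z outside [1.5, 26.5]); the cube at (-2, -1) is present — its section is the full 27.5×6 rectangle (area 165.00 mm²); Merging all regions: the regions partially overlap — summed areas 288.75 mm² minus the doubly-counted overlap 37.50 mm² gives 251.25 mm² — area = 251.25 mm². So its area = 251.25 mm². Layer 19 (z = 5.7): the cube is absent (z outside [0, 3.5]); the r=2 cylinder at (6, -2) gives a regular 32-gon of circumradius 2 (constant along its height) (area = (32/2)·2.000²·sin(360°/32) = 12.49 mm²); the 26×5 cube at (1.5, -3.5) contributes its full rectangle (area 130.00 mm²); the 27.5×6 cube at (-2, -1) contributes its full rectangle (area 165.00 mm²); Merging all regions: the regions partially overlap — summed areas 307.49 mm² minus the doubly-counted overlap 71.60 mm² gives 235.89 mm² — area = 235.89 mm². So its area = 235.89 mm². Layer 4 is larger (251.25 vs 235.89 mm²).

layer 4 (z = 1.2 mm)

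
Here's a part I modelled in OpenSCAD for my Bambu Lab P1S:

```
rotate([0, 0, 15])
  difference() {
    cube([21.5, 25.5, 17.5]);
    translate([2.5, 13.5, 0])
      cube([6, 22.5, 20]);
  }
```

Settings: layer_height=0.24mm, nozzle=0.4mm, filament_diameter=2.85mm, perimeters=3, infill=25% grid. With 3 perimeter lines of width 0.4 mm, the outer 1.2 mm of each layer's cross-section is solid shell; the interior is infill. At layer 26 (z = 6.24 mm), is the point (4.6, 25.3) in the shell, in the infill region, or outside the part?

At z = 6.24 mm: the cube (footprint 21.5×25.5) is included at this height; the 6×22.5 cube at (2.5, 13.5) contributes its full rectangle; Subtracting the remaining from the first: starting from the 21.5×25.5 cube, the 6×22.5 cube at (2.5, 13.5) partially overlaps it — only the 72.00 mm² overlap (of its 135.00 mm²) is removed, clipping the outline — 1 connected region; (whole slice rotated 15° about Z — lengths, areas and connectivity unchanged). Overall, the cross-section is a single solid region. Undo the 15° rotation: the query point maps to (10.991, 23.247) in the un-rotated model frame. The nearest boundary edge runs (8.50, 25.50)→(21.50, 25.50); distance from the point to it = 2.25 mm. The point is inside the cross-section and 2.25 mm from the nearest boundary — more than the 1.2 mm shell width (3 × 0.4), so it's in the infill interior.

infill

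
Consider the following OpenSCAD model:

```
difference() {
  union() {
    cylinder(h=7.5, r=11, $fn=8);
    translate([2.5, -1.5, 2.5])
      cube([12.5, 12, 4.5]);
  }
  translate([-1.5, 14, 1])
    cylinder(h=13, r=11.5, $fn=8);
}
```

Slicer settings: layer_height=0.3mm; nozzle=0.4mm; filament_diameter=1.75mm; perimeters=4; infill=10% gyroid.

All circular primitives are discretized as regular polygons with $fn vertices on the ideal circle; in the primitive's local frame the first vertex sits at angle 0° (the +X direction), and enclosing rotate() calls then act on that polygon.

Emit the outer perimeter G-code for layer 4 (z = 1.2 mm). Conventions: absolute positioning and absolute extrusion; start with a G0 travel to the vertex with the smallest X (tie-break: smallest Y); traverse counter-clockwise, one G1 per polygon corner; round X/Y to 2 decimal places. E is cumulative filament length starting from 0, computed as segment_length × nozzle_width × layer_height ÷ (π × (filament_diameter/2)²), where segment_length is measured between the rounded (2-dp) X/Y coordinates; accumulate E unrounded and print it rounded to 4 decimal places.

At z = 1.2 mm: the cylinder: section is a regular 8-gon, circumradius r=11; the cube at (2.5, -1.5) is not intersected at this z (z outside [2.5, 7]); Taking the union: only the r=11 cylinder is present, so the union is just that shape — 1 connected region; the r=11.5 cylinder at (-1.5, 14) contributes a regular 8-gon of circumradius 11.5; Subtracting the remaining from the first: starting from that combined region, the r=11.5 cylinder at (-1.5, 14) partially overlaps it — only the 81.26 mm² overlap (of its 374.06 mm²) is removed, clipping the outline — 1 connected region. The outline is a single polygon with 10 vertices. Extrusion per mm of travel: 0.4 × 0.3 / (π × 0.875²) = 0.049890. Accumulating E over each segment gives final E = 3.3521.

G0 X-11.00 Y0.00 Z1.20
G1 X-7.78 Y-7.78 E0.4201
G1 X0.00 Y-11.00 E0.8402
G1 X7.78 Y-7.78 E1.2602
G1 X11.00 Y0.00 E1.6803
G1 X7.78 Y7.78 E2.1004
G1 X7.47 Y7.90 E2.1170
G1 X6.63 Y5.87 E2.2266
G1 X-1.50 Y2.50 E2.6656
G1 X-8.72 Y5.49 E3.0555
G1 X-11.00 Y0.00 E3.3521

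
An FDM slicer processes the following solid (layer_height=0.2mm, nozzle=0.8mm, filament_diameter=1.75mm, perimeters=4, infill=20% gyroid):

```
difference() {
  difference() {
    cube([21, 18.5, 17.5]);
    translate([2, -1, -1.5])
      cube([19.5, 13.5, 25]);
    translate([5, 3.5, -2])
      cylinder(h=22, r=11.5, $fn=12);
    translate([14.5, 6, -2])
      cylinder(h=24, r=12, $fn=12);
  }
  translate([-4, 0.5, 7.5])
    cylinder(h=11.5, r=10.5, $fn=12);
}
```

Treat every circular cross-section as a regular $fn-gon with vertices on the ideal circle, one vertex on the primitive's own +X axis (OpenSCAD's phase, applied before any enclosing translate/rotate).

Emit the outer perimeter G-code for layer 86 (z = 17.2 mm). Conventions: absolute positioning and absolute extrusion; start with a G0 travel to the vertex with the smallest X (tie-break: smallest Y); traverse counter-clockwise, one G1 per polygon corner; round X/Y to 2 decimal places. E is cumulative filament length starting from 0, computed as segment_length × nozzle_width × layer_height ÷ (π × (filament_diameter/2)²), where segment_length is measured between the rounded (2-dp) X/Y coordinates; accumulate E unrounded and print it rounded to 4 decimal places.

G0 X0.00 Y13.66 Z17.20
G1 X5.00 Y15.00 E0.3443
G1 X6.66 Y14.55 E0.4587
G1 X8.50 Y16.39 E0.6318
G1 X14.50 Y18.00 E1.0451
G1 X20.50 Y16.39 E1.4583
G1 X21.00 Y15.89 E1.5054
G1 X21.00 Y18.50 E1.6790
G1 X0.00 Y18.50 E3.0759
G1 X0.00 Y13.66 E3.3979

At z = 17.2 mm: the cube (footprint 21×18.5) is included at this height; the cube at (2, -1) is present — its section is the full 19.5×13.5 rectangle; the r=11.5 cylinder at (5, 3.5) gives a regular 12-gon of circumradius 11.5 (constant along its height); the r=12 cylinder at (14.5, 6) gives a regular 12-gon of circumradius 12 (constant along its height); Subtracting the remaining from the first: starting from the 21×18.5 cube, the 19.5×13.5 cube at (2, -1) partially overlaps it — only the 237.50 mm² overlap (of its 263.25 mm²) is removed, clipping the outline; the r=11.5 cylinder at (5, 3.5) partially overlaps it — only the 44.56 mm² overlap (of its 396.75 mm²) is removed, clipping the outline; the r=12 cylinder at (14.5, 6) partially overlaps it — only the 57.02 mm² overlap (of its 432.00 mm²) is removed, clipping the outline — 1 connected region; the r=10.5 cylinder at (-4, 0.5) gives a regular 12-gon of circumradius 10.5 (constant along its height); Subtracting the remaining from the first: starting from the result so far, the r=10.5 cylinder at (-4, 0.5) misses the remaining region (no effect) — 1 connected region. The outline is a single polygon with 9 vertices. Extrusion per mm of travel: 0.8 × 0.2 / (π × 0.875²) = 0.066520. Accumulating E over each segment gives final E = 3.3979.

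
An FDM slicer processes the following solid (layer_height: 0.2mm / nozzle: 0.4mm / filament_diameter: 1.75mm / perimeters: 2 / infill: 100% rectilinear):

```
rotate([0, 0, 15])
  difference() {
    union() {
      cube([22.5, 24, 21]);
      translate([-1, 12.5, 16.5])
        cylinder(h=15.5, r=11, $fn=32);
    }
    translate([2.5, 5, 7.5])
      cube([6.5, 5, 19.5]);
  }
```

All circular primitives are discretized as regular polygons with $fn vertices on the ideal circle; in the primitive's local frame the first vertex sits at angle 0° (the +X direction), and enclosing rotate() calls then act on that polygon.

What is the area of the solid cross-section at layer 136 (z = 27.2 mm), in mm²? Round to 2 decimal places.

377.69 mm²

At z = 27.2 mm: the cube is absent (z outside [0, 21]); the r=11 cylinder at (-1, 12.5) contributes a regular 32-gon of circumradius 11 (area = (32/2)·11.000²·sin(360°/32) = 377.69 mm²); Merging all regions: only the r=11 cylinder at (-1, 12.5) is present, so the union is just that shape — area = 377.69 mm²; the cube at (2.5, 5) is absent (z outside [7.5, 27]); After the difference (first − rest): none of the subtracted shapes is present at this height, so that combined region is unchanged — area = 377.69 mm²; (rotated 15° about Z; rotation is an isometry so areas/perimeters/island counts are preserved). Overall, the cross-section is a single solid region. Net area = 377.69 mm².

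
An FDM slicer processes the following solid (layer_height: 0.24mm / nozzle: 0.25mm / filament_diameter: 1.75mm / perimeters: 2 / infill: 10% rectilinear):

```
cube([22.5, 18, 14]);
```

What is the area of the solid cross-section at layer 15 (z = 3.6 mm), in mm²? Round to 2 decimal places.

405.00 mm²

At z = 3.6 mm: the 22.5×18 cube contributes its full rectangle (area 405.00 mm²). Overall, the cross-section is a single solid region. Net area = 405.00 mm².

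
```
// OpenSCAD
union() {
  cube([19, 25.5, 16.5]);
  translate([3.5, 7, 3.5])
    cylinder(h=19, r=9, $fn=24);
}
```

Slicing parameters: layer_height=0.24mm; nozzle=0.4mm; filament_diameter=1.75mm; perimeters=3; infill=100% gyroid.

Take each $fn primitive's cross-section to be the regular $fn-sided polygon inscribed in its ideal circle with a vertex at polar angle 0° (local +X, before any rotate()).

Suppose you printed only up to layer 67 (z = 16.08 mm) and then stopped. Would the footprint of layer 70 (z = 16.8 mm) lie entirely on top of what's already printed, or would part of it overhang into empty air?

Compare the two slices. At z = 16.08: the cube (footprint 19×25.5) is included at this height (area 484.50 mm²); the r=9 cylinder at (3.5, 7) gives a regular 24-gon of circumradius 9 (constant along its height) (area = (24/2)·9.000²·sin(360°/24) = 251.57 mm²); Combining (union): the regions partially overlap — summed areas 736.07 mm² minus the doubly-counted overlap 173.37 mm² gives 562.70 mm² — area = 562.70 mm². At z = 16.8: the cube does not reach this height (z outside [0, 16.5]); the cylinder at (3.5, 7): section is a regular 24-gon, circumradius r=9 (area = (24/2)·9.000²·sin(360°/24) = 251.57 mm²); Combining (union): only the r=9 cylinder at (3.5, 7) is present, so the union is just that shape — area = 251.57 mm². Checking containment: the cross-section at z = 16.8 is a subset of the cross-section at z = 16.08.

entirely on top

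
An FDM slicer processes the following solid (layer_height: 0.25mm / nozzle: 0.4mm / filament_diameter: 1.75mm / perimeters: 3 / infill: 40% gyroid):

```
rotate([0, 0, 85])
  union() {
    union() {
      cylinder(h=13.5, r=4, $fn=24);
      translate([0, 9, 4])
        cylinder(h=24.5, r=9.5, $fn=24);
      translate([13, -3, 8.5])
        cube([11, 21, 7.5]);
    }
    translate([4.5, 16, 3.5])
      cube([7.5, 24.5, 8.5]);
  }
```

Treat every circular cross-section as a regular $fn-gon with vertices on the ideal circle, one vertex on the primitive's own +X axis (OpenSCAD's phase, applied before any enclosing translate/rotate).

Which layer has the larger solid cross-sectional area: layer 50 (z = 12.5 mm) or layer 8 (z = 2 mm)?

layer 50 (z = 12.5 mm)

Layer 50 (z = 12.5): the r=4 cylinder gives a regular 24-gon of circumradius 4 (constant along its height) (area = (24/2)·4.000²·sin(360°/24) = 49.69 mm²); the cylinder at (0, 9): section is a regular 24-gon, circumradius r=9.5 (area = (24/2)·9.500²·sin(360°/24) = 280.30 mm²); the 11×21 cube at (13, -3) contributes its full rectangle (area 231.00 mm²); Merging all regions: the regions partially overlap — summed areas 560.99 mm² minus the doubly-counted overlap 26.10 mm² gives 534.90 mm² — area = 534.90 mm²; the cube at (4.5, 16) is not intersected at this z (z outside [3.5, 12]); Combining (union): only the result so far is present, so the union is just that shape — area = 534.90 mm²; (whole slice rotated 85° about Z — lengths, areas and connectivity unchanged). So its area = 534.90 mm². Layer 8 (z = 2): the cylinder: section is a regular 24-gon, circumradius r=4 (area = (24/2)·4.000²·sin(360°/24) = 49.69 mm²); the cylinder at (0, 9) does not reach this height (z outside [4, 28.5]); the cube at (13, -3) does not reach this height (z outside [8.5, 16]); Merging all regions: only the r=4 cylinder is present, so the union is just that shape — area = 49.69 mm²; the cube at (4.5, 16) is absent (z outside [3.5, 12]); Combining (union): only the result so far is present, so the union is just that shape — area = 49.69 mm²; (whole slice rotated 85° about Z — lengths, areas and connectivity unchanged). So its area = 49.69 mm². Layer 50 is larger (534.90 vs 49.69 mm²).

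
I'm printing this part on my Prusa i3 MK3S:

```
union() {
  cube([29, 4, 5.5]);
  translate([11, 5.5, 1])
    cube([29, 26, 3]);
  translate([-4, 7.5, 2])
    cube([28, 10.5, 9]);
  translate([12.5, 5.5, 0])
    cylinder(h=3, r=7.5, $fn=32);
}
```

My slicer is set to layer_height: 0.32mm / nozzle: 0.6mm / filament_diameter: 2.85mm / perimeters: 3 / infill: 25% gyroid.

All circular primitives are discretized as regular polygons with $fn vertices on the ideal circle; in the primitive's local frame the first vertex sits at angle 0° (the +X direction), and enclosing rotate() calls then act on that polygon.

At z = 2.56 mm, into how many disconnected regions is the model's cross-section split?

At z = 2.56 mm: the cube is present — its section is the full 29×4 rectangle; the cube at (11, 5.5) (footprint 29×26) is included at this height; the cube at (-4, 7.5) is present — its section is the full 28×10.5 rectangle; the r=7.5 cylinder at (12.5, 5.5) gives a regular 32-gon of circumradius 7.5 (constant along its height); Combining (union): the regions partially overlap (shared area 264.30 mm²), so overlapping operands fuse into one piece — 1 connected region. The result has 1 disconnected region.

1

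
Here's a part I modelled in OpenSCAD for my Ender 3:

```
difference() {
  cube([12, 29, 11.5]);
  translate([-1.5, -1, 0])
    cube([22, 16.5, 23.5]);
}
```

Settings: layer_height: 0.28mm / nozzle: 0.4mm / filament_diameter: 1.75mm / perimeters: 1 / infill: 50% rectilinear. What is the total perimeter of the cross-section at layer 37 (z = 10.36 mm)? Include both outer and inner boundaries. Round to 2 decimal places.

At z = 10.36 mm: the cube (footprint 12×29) is included at this height (perimeter 82.00 mm); the cube at (-1.5, -1) is present — its section is the full 22×16.5 rectangle (perimeter 77.00 mm); Taking the first minus the rest: starting from the 12×29 cube, the 22×16.5 cube at (-1.5, -1) partially overlaps it — only the 186.00 mm² overlap (of its 363.00 mm²) is removed, clipping the outline — boundary = 51.00 mm. Overall, the cross-section is a single solid region. Total boundary length (outer) = 51.00 mm.

51.00 mm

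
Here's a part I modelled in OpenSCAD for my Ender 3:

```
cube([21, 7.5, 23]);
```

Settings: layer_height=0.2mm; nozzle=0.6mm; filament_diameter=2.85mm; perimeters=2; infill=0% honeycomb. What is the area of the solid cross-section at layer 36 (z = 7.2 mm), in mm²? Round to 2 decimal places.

157.50 mm²

At z = 7.2 mm: the 21×7.5 cube contributes its full rectangle (area 157.50 mm²). Overall, the cross-section is a single solid region. Net area = 157.50 mm².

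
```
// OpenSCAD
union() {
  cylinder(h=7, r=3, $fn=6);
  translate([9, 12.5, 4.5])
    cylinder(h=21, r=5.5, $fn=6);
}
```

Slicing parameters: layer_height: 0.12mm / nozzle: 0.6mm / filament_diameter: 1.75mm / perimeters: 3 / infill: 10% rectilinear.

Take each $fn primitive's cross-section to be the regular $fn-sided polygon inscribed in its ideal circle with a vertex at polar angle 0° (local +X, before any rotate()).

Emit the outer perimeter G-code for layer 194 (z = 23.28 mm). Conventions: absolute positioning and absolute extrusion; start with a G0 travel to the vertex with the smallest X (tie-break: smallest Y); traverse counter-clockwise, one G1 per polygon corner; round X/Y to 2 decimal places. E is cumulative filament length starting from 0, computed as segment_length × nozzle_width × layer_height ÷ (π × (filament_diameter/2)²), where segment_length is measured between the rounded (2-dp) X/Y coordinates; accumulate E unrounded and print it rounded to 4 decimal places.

G0 X3.50 Y12.50 Z23.28
G1 X6.25 Y7.74 E0.1646
G1 X11.75 Y7.74 E0.3292
G1 X14.50 Y12.50 E0.4938
G1 X11.75 Y17.26 E0.6583
G1 X6.25 Y17.26 E0.8229
G1 X3.50 Y12.50 E0.9875

At z = 23.28 mm: the cylinder is not intersected at this z (z outside [0, 7]); the r=5.5 cylinder at (9, 12.5) gives a regular 6-gon of circumradius 5.5 (constant along its height); Taking the union: only the r=5.5 cylinder at (9, 12.5) is present, so the union is just that shape — 1 connected region. The outline is a single polygon with 6 vertices. Extrusion per mm of travel: 0.6 × 0.12 / (π × 0.875²) = 0.029934. Accumulating E over each segment gives final E = 0.9875.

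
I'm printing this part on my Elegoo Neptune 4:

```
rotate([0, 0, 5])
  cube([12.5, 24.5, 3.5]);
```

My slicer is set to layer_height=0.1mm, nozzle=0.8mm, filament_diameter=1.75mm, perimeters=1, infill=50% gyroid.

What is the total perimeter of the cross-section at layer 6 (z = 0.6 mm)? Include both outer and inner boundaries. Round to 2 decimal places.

At z = 0.6 mm: the 12.5×24.5 cube contributes its full rectangle (perimeter 74.00 mm); (whole slice rotated 5° about Z — lengths, areas and connectivity unchanged). Overall, the cross-section is a single solid region. Total boundary length (outer) = 74.00 mm.

74.00 mm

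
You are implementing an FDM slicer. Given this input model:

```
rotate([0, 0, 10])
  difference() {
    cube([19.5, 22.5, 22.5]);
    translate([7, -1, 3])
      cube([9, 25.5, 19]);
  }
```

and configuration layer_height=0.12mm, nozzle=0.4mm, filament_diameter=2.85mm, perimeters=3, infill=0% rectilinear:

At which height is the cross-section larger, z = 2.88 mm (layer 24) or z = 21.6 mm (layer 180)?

layer 24 (z = 2.88 mm)

Layer 24 (z = 2.88): the 19.5×22.5 cube contributes its full rectangle (area 438.75 mm²); the cube at (7, -1) does not reach this height (z outside [3, 22]); Subtracting the remaining from the first: none of the subtracted shapes is present at this height, so the 19.5×22.5 cube is unchanged — area = 438.75 mm²; (rotated 10° about Z; rotation is an isometry so areas/perimeters/island counts are preserved). So its area = 438.75 mm². Layer 180 (z = 21.6): the cube (footprint 19.5×22.5) is included at this height (area 438.75 mm²); the cube at (7, -1) (footprint 9×25.5) is included at this height (area 229.50 mm²); Taking the first minus the rest: starting from the 19.5×22.5 cube (438.75 mm²), the 9×25.5 cube at (7, -1) partially overlaps it — only the 202.50 mm² overlap (of its 229.50 mm²) is removed, clipping the outline — area = 236.25 mm²; (whole slice rotated 10° about Z — lengths, areas and connectivity unchanged). So its area = 236.25 mm². Layer 24 is larger (438.75 vs 236.25 mm²).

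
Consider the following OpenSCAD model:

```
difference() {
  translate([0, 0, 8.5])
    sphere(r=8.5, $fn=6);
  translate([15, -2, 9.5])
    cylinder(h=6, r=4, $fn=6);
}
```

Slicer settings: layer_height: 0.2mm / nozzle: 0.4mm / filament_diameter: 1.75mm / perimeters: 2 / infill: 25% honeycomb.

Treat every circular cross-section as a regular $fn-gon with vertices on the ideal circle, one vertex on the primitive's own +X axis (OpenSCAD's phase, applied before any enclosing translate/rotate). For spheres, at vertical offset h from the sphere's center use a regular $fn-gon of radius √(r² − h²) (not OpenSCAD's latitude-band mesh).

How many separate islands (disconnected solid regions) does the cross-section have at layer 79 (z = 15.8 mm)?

At z = 15.8 mm: the r=8.5 sphere contributes a regular 6-gon of circumradius √(8.5²−7.3²) = 4.354; the cylinder at (15, -2) is not intersected at this z (z outside [9.5, 15.5]); Subtracting the remaining from the first: none of the subtracted shapes is present at this height, so the r=8.5 sphere is unchanged — 1 connected region. Overall, the cross-section is a single solid region. Island count = 1.

1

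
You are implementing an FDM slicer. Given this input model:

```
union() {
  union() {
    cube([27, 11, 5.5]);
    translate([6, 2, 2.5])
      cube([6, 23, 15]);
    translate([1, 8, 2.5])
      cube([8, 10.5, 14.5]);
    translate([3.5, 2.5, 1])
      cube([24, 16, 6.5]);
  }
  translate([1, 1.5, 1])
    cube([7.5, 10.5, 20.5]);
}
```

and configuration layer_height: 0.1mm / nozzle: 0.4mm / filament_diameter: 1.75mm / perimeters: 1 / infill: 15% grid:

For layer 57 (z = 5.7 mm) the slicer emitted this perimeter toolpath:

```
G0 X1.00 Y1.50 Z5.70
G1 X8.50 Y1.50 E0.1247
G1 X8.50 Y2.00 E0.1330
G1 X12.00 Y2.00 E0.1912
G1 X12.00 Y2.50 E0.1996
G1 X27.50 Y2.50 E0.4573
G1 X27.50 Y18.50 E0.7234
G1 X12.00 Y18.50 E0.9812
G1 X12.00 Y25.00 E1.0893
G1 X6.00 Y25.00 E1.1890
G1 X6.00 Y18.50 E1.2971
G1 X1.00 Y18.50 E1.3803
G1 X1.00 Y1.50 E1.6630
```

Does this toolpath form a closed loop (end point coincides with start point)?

Start point (G0): (1.00, 1.50). End point (last G1): the path returns to the start — closed.

yes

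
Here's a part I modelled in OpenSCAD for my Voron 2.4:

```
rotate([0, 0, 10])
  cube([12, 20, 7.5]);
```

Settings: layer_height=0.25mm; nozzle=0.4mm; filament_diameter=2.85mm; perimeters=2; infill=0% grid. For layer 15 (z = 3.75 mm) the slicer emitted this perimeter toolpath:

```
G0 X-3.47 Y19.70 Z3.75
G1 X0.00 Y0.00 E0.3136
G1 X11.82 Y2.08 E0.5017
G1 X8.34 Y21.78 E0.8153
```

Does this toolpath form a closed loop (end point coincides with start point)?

Start point (G0): (-3.47, 19.70). End point (last G1): the path does not return to the start — open.

no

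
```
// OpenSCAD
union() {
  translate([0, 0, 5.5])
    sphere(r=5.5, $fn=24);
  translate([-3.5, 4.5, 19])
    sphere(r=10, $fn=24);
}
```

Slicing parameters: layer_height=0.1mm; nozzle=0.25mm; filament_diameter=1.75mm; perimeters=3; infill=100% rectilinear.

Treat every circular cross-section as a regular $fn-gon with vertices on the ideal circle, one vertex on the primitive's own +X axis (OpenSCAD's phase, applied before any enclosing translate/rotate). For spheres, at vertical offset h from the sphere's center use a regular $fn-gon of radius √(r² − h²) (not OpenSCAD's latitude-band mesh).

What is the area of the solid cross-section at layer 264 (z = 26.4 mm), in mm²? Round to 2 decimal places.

At z = 26.4 mm: the sphere does not reach this height (|z−center|=20.900 > r=5.5); the r=10 sphere at (-3.5, 4.5) contributes a regular 24-gon of circumradius √(10²−7.4²) = 6.726 (area = (24/2)·6.726²·sin(360°/24) = 140.51 mm²); Taking the union: only the r=10 sphere at (-3.5, 4.5) is present, so the union is just that shape — area = 140.51 mm². Overall, the cross-section is a single solid region. Net area = 140.51 mm².

140.51 mm²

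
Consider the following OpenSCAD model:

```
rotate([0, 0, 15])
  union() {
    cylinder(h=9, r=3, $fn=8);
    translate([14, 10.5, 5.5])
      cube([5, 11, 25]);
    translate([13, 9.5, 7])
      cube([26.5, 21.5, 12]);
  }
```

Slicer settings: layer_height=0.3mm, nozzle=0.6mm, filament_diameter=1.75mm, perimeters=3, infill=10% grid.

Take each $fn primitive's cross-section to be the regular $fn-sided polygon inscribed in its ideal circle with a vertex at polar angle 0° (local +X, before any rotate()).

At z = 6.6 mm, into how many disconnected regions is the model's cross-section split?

At z = 6.6 mm: the r=3 cylinder gives a regular 8-gon of circumradius 3 (constant along its height); the cube at (14, 10.5) (footprint 5×11) is included at this height; the cube at (13, 9.5) is absent (z outside [7, 19]); Taking the union: the 2 present regions are separate (no shared area or edge), so areas and boundary lengths simply add and each stays a separate island — 2 connected regions; (whole slice rotated 15° about Z — lengths, areas and connectivity unchanged). The result has 2 disconnected regions.

2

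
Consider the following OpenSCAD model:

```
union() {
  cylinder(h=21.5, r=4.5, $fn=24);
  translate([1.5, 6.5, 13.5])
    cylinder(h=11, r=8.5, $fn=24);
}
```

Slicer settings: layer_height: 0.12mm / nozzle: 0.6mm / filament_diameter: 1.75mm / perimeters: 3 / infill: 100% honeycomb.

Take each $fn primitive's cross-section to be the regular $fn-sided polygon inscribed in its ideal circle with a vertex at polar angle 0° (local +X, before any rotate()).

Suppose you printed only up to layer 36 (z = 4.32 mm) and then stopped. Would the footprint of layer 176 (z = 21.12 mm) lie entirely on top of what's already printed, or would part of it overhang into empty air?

Compare the two slices. At z = 4.32: the cylinder: section is a regular 24-gon, circumradius r=4.5 (area = (24/2)·4.500²·sin(360°/24) = 62.89 mm²); the cylinder at (1.5, 6.5) does not reach this height (z outside [13.5, 24.5]); Combining (union): only the r=4.5 cylinder is present, so the union is just that shape — area = 62.89 mm². At z = 21.12: the cylinder: section is a regular 24-gon, circumradius r=4.5 (area = (24/2)·4.500²·sin(360°/24) = 62.89 mm²); the r=8.5 cylinder at (1.5, 6.5) contributes a regular 24-gon of circumradius 8.5 (area = (24/2)·8.500²·sin(360°/24) = 224.40 mm²); Taking the union: the regions partially overlap — summed areas 287.29 mm² minus the doubly-counted overlap 43.68 mm² gives 243.61 mm² — area = 243.61 mm². Checking containment: at z = 21.12 the cross-section extends beyond the z = 4.32 cross-section by about 180.72 mm².

part overhangs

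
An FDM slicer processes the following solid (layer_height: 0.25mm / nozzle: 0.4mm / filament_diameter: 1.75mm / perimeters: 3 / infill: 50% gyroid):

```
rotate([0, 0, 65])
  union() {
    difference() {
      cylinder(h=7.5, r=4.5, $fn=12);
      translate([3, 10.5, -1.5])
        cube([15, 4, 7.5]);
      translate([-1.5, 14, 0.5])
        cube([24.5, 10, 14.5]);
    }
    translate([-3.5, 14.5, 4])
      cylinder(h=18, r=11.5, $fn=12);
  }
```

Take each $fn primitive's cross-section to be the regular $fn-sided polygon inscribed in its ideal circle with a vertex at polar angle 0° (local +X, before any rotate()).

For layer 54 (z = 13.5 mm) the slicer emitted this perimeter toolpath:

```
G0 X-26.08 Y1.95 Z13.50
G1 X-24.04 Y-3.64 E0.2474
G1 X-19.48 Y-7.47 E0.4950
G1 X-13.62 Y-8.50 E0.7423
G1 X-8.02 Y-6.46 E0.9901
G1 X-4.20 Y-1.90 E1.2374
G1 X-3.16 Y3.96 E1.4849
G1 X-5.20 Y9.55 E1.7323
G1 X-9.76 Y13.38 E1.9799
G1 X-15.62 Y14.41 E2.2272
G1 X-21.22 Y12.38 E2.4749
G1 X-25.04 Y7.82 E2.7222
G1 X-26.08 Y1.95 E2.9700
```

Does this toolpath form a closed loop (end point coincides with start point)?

Start point (G0): (-26.08, 1.95). End point (last G1): the path returns to the start — closed.

yes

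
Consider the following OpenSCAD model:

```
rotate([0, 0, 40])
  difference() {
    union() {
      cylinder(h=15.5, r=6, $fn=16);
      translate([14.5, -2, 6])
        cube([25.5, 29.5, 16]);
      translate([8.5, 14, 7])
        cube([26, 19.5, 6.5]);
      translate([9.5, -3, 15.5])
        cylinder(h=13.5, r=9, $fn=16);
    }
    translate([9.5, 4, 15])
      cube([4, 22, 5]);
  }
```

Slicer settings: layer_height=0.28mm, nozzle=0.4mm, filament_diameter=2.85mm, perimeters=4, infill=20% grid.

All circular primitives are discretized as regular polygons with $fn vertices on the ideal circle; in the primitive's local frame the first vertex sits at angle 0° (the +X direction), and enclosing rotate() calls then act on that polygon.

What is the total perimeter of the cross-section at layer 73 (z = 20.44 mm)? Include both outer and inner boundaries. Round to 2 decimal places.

At z = 20.44 mm: the cylinder is not intersected at this z (z outside [0, 15.5]); the cube at (14.5, -2) is present — its section is the full 25.5×29.5 rectangle (perimeter 110.00 mm); the cube at (8.5, 14) does not reach this height (z outside [7, 13.5]); the cylinder at (9.5, -3): section is a regular 16-gon, circumradius r=9 (perimeter = 2·16·9.000·sin(180°/16) = 56.19 mm); Merging all regions: the regions partially overlap (shared area 16.15 mm²), so the edge portions inside another operand are dropped and the merged outline is re-measured after clipping — boundary = 148.47 mm; the cube at (9.5, 4) is absent (z outside [15, 20]); Subtracting the remaining from the first: none of the subtracted shapes is present at this height, so the result so far is unchanged — boundary = 148.47 mm; (rotated 40° about Z; rotation is an isometry so areas/perimeters/island counts are preserved). Overall, the cross-section is a single solid region. Total boundary length (outer) = 148.47 mm.

148.47 mm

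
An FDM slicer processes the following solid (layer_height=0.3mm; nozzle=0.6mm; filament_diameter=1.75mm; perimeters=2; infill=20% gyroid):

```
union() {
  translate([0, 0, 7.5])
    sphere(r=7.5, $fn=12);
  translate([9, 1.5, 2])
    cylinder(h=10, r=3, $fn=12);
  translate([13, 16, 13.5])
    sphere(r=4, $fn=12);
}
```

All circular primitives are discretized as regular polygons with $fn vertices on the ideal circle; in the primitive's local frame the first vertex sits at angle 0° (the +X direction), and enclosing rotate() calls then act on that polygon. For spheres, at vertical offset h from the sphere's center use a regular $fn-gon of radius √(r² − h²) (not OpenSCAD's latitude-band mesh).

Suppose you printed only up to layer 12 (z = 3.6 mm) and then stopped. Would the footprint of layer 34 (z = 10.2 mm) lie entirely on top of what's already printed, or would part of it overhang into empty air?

part overhangs

Compare the two slices. At z = 3.6: the r=7.5 sphere contributes a regular 12-gon of circumradius √(7.5²−3.9²) = 6.406 (area = (12/2)·6.406²·sin(360°/12) = 123.12 mm²); the r=3 cylinder at (9, 1.5) contributes a regular 12-gon of circumradius 3 (area = (12/2)·3.000²·sin(360°/12) = 27.00 mm²); the sphere at (13, 16) is absent (|z−center|=9.900 > r=4); Taking the union: the regions partially overlap — summed areas 150.12 mm² minus the doubly-counted overlap 0.01 mm² gives 150.11 mm² — area = 150.11 mm². At z = 10.2: the r=7.5 sphere slices to a regular 12-gon of circumradius 6.997 (√(r²−h²) with h=2.7 from center) (area = (12/2)·6.997²·sin(360°/12) = 146.88 mm²); the r=3 cylinder at (9, 1.5) contributes a regular 12-gon of circumradius 3 (area = (12/2)·3.000²·sin(360°/12) = 27.00 mm²); the sphere at (13, 16): section is a regular 12-gon, circumradius = √(r²−h²) = √(4²−3.3²) = 2.261 (area = (12/2)·2.261²·sin(360°/12) = 15.33 mm²); Merging all regions: the regions partially overlap — summed areas 189.21 mm² minus the doubly-counted overlap 1.36 mm² gives 187.85 mm² — area = 187.85 mm². Checking containment: at z = 10.2 the cross-section extends beyond the z = 3.6 cross-section by about 37.73 mm².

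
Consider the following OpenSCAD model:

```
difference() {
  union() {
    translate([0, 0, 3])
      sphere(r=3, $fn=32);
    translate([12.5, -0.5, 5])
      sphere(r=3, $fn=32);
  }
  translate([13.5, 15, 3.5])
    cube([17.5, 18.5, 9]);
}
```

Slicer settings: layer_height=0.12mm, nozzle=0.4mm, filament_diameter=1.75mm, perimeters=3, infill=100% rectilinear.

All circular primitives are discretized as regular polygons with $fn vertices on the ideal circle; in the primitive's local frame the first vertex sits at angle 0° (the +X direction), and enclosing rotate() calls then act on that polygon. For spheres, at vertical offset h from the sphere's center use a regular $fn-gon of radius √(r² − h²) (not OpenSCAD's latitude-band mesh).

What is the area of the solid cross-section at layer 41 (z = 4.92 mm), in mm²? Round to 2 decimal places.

44.66 mm²

At z = 4.92 mm: the sphere: section is a regular 32-gon, circumradius = √(r²−h²) = √(3²−1.92²) = 2.305 (area = (32/2)·2.305²·sin(360°/32) = 16.59 mm²); the sphere at (12.5, -0.5): section is a regular 32-gon, circumradius = √(r²−h²) = √(3²−0.08²) = 2.999 (area = (32/2)·2.999²·sin(360°/32) = 28.07 mm²); Merging all regions: the 2 present regions are separate (no shared area or edge), so areas and boundary lengths simply add and each stays a separate island — area = 44.66 mm²; the 17.5×18.5 cube at (13.5, 15) contributes its full rectangle (area 323.75 mm²); Taking the first minus the rest: starting from the result so far (44.66 mm²), the 17.5×18.5 cube at (13.5, 15) misses the remaining region (no effect) — area = 44.66 mm². Overall, the cross-section has 2 separate islands. Net area = 44.66 mm².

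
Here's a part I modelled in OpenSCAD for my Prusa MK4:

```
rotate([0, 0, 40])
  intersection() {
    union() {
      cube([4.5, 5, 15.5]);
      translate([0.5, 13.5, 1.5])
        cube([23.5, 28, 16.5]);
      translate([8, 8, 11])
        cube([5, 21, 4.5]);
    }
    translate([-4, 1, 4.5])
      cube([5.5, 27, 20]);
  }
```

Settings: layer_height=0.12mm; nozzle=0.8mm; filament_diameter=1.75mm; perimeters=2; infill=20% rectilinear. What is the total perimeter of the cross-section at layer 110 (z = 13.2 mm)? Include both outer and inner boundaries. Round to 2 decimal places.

42.00 mm

At z = 13.2 mm: the cube (footprint 4.5×5) is included at this height (perimeter 19.00 mm); the 23.5×28 cube at (0.5, 13.5) contributes its full rectangle (perimeter 103.00 mm); the cube at (8, 8) (footprint 5×21) is included at this height (perimeter 52.00 mm); Combining (union): the regions partially overlap (shared area 77.50 mm²), so the edge portions inside another operand are dropped and the merged outline is re-measured after clipping — boundary = 133.00 mm; the cube at (-4, 1) is present — its section is the full 5.5×27 rectangle (perimeter 65.00 mm); After intersecting: the 5.5×27 cube at (-4, 1) partially overlaps the result so far; clipping to the common part keeps 20.50 mm² — boundary = 42.00 mm; (whole slice rotated 40° about Z — lengths, areas and connectivity unchanged). Overall, the cross-section has 2 separate islands. Total boundary length (outer) = 42.00 mm.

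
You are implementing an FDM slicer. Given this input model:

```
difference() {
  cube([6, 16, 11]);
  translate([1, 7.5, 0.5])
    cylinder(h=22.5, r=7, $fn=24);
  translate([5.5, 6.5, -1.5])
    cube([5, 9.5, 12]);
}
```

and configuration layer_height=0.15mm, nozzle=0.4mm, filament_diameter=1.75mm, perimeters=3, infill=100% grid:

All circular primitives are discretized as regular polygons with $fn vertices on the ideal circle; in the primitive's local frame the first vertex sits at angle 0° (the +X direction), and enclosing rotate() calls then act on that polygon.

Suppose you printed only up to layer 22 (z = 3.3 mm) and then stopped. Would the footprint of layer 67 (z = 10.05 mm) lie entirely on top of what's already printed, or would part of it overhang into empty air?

Compare the two slices. At z = 3.3: the 6×16 cube contributes its full rectangle (area 96.00 mm²); the r=7 cylinder at (1, 7.5) contributes a regular 24-gon of circumradius 7 (area = (24/2)·7.000²·sin(360°/24) = 152.19 mm²); the 5×9.5 cube at (5.5, 6.5) contributes its full rectangle (area 47.50 mm²); After the difference (first − rest): starting from the 6×16 cube (96.00 mm²), the r=7 cylinder at (1, 7.5) partially overlaps it — only the 76.91 mm² overlap (of its 152.19 mm²) is removed, clipping the outline; the 5×9.5 cube at (5.5, 6.5) partially overlaps it — only the 1.70 mm² overlap (of its 47.50 mm²) is removed, clipping the outline — area = 17.39 mm². At z = 10.05: the cube is present — its section is the full 6×16 rectangle (area 96.00 mm²); the cylinder at (1, 7.5): section is a regular 24-gon, circumradius r=7 (area = (24/2)·7.000²·sin(360°/24) = 152.19 mm²); the cube at (5.5, 6.5) is present — its section is the full 5×9.5 rectangle (area 47.50 mm²); After the difference (first − rest): starting from the 6×16 cube (96.00 mm²), the r=7 cylinder at (1, 7.5) partially overlaps it — only the 76.91 mm² overlap (of its 152.19 mm²) is removed, clipping the outline; the 5×9.5 cube at (5.5, 6.5) partially overlaps it — only the 1.70 mm² overlap (of its 47.50 mm²) is removed, clipping the outline — area = 17.39 mm². Checking containment: the cross-section at z = 10.05 is a subset of the cross-section at z = 3.3.

entirely on top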